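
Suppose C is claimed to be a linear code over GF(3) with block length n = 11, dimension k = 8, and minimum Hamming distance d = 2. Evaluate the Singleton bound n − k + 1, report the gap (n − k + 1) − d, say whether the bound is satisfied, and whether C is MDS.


Singleton RHS = n − k + 1 = 4, slack = 2, bound satisfied, not MDS.

Singleton bound: d ≤ n − k + 1.
Here n = 11, k = 8, so n − k + 1 = 4.
Given d = 2, check d ≤ 4: YES.
Slack = (n − k + 1) − d = 2.
The code is NOT MDS (slack = 2 > 0).
Description: the claimed parameters are [11, 8, 2]_3; such a code would be non-MDS.


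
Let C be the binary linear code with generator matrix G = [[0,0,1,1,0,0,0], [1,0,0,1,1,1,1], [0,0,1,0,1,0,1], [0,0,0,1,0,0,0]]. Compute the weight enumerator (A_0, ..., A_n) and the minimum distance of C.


Weight distribution: A_0 = 1, A_1 = 2, A_2 = 3, A_3 = 4, A_4 = 3, A_5 = 2, A_6 = 1. Minimum distance d = 1.

Enumerate all 2^4 = 16 messages m ∈ F_2^4.
For each, compute codeword c = mG in F_2^7, then tally its weight.
  m = 0000 → c = 0000000, weight = 0.
  m = 1000 → c = 0011000, weight = 2.
  m = 0100 → c = 1001111, weight = 5.
  m = 1100 → c = 1010111, weight = 5.
  m = 0010 → c = 0010101, weight = 3.
  m = 1010 → c = 0001101, weight = 3.
  m = 0110 → c = 1011010, weight = 4.
  m = 1110 → c = 1000010, weight = 2.
  m = 0001 → c = 0001000, weight = 1.
  m = 1001 → c = 0010000, weight = 1.
  m = 0101 → c = 1000111, weight = 4.
  m = 1101 → c = 1011111, weight = 6.
  m = 0011 → c = 0011101, weight = 4.
  m = 1011 → c = 0000101, weight = 2.
  m = 0111 → c = 1010010, weight = 3.
  m = 1111 → c = 1001010, weight = 3.
Tally weights:
  weight 0: 1 codewords.
  weight 1: 2 codewords.
  weight 2: 3 codewords.
  weight 3: 4 codewords.
  weight 4: 3 codewords.
  weight 5: 2 codewords.
  weight 6: 1 codewords.
Minimum distance d = smallest w > 0 with A_w > 0 = 1.
Sanity: Σ A_w = 16 = 2^4 = 16 ✓.


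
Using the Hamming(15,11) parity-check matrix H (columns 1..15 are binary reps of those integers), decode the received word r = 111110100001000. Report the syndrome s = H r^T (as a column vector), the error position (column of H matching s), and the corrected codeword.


s = (1, 0, 1, 0)^T, error position = 10, corrected codeword c = 111110100101000

Compute s = H r^T mod 2 one row at a time:
  s_1 = 0 + 0 + 0 + 0 + 1 + 0 + 0 + 0 = 1 ≡ 1 (mod 2).
  s_2 = 1 + 1 + 0 + 1 + 1 + 0 + 0 + 0 = 4 ≡ 0 (mod 2).
  s_3 = 1 + 1 + 0 + 1 + 0 + 0 + 0 + 0 = 3 ≡ 1 (mod 2).
  s_4 = 1 + 1 + 1 + 1 + 0 + 0 + 0 + 0 = 4 ≡ 0 (mod 2).
s = (1, 0, 1, 0)^T — this equals column 10 of H (binary 1010), so error is at position 10.
Correct: flip bit 10 of r = 111110100001000 to get c = 111110100101000.


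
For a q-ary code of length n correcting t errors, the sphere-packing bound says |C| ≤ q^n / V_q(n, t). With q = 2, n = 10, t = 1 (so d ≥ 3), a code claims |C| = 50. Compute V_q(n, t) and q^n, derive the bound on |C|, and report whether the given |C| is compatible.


V_q(n, t) = 11, q^n = 1024, Hamming bound = 93, |C| = 50 ≤ bound (satisfied).

Step 1: Compute V_q(n, t) = Σ_{j=0}^1 C(n, j) (q−1)^j.
  j = 0: C(10,0)·(1)^0 = 1·1 = 1.
  j = 1: C(10,1)·(1)^1 = 10·1 = 10.
  V_q(n, t) = 1 + 10 = 11.
Step 2: q^n = 2^10 = 1024.
Step 3: Hamming bound ⌊q^n / V_q(n,t)⌋ = ⌊1024/11⌋ = 93.
Step 4: Compare |C| = 50 to 93: satisfied.
The claimed |C| lies below the Hamming bound.


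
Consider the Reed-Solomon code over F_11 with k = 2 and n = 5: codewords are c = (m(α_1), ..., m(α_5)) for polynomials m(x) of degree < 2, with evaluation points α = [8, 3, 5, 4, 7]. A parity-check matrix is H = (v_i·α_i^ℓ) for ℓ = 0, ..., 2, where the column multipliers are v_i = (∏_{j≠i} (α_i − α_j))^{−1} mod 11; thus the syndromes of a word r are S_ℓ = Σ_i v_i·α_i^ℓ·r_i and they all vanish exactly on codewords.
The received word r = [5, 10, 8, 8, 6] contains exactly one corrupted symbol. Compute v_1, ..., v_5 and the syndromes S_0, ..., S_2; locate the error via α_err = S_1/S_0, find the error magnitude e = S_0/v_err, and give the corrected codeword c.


S = (1, 4, 5), error at position 4, error magnitude e = 10, c = [5, 10, 8, 9, 6].

Step 1: column multipliers v_i = (∏_{j≠i}(α_i − α_j))^{−1} mod 11.
  i = 1 (α = 8): (8−3)(8−5)(8−4)(8−7) = 5·3·4·1 = 60 ≡ 5, so v_1 = 5^{−1} = 9 (mod 11).
  i = 2 (α = 3): (3−8)(3−5)(3−4)(3−7) = (−5)·(−2)·(−1)·(−4) = 40 ≡ 7, so v_2 = 7^{−1} = 8 (mod 11).
  i = 3 (α = 5): (5−8)(5−3)(5−4)(5−7) = (−3)·2·1·(−2) = 12 ≡ 1, so v_3 = 1^{−1} = 1 (mod 11).
  i = 4 (α = 4): (4−8)(4−3)(4−5)(4−7) = (−4)·1·(−1)·(−3) = −12 ≡ 10, so v_4 = 10^{−1} = 10 (mod 11).
  i = 5 (α = 7): (7−8)(7−3)(7−5)(7−4) = (−1)·4·2·3 = −24 ≡ 9, so v_5 = 9^{−1} = 5 (mod 11).
  v = [9, 8, 1, 10, 5].
Step 2: syndromes of r = [5, 10, 8, 8, 6] (all sums mod 11).
  S_0 = Σ v_i r_i = 9·5 + 8·10 + 1·8 + 10·8 + 5·6 = 243 ≡ 1.
  S_1 = Σ v_i α_i r_i = 9·8·5 + 8·3·10 + 1·5·8 + 10·4·8 + 5·7·6 = 1170 ≡ 4.
  α_i^2 mod 11 = [9, 9, 3, 5, 5].
  S_2 = Σ v_i α_i^2 r_i = 9·9·5 + 8·9·10 + 1·3·8 + 10·5·8 + 5·5·6 = 1699 ≡ 5.
  S = (1, 4, 5) ≠ 0, so r is not a codeword (an error is present).
Step 3: locate the error. For a single error e at position i, S_ℓ = v_i·e·α_i^ℓ, so α_err = S_1/S_0.
  S_0^{−1} = 1^{−1} = 1 (mod 11), so α_err = 4·1 = 4 ≡ 4 = α_4. Error position i = 4.
  Consistency check: S_2/S_1 = 5·3 = 15 ≡ 4 = α_err ✓ (single-error assumption holds).
Step 4: error magnitude e = S_0/v_4 = S_0·∏_{j≠4}(α_4 − α_j) = 1·10 = 10 ≡ 10 (mod 11).
Step 5: correct position 4: c_4 = r_4 − e = 8 − 10 ≡ 9 (mod 11). Hence c = [5, 10, 8, 9, 6].
  Check: interpolating c through the α_i gives m(x) = 2 + 10·x (degree < 2) with m(α_i) = c_i for every i, so c is indeed a codeword.


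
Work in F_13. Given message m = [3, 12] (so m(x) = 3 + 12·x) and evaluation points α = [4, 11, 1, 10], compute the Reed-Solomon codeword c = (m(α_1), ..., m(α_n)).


c = [12, 5, 2, 6]

Message polynomial: m(x) = 3 + 12·x (mod 13).
For each evaluation point α_i, compute m(α_i) mod 13:
  α_1 = 4: Horner steps 12 → 12, so m(4) = 12.
  α_2 = 11: Horner steps 12 → 5, so m(11) = 5.
  α_3 = 1: Horner steps 12 → 2, so m(1) = 2.
  α_4 = 10: Horner steps 12 → 6, so m(10) = 6.
Codeword c = [12, 5, 2, 6] ∈ F_13^4.


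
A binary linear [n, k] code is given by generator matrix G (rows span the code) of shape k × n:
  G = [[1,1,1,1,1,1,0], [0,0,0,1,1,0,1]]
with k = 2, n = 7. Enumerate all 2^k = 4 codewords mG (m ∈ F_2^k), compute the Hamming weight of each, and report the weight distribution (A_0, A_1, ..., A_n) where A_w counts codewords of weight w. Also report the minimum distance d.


Weight distribution: A_0 = 1, A_3 = 1, A_5 = 1, A_6 = 1. Minimum distance d = 3.

Enumerate all 2^2 = 4 messages m ∈ F_2^2.
For each, compute codeword c = mG in F_2^7, then tally its weight.
  m = 00 → c = 0000000, weight = 0.
  m = 10 → c = 1111110, weight = 6.
  m = 01 → c = 0001101, weight = 3.
  m = 11 → c = 1110011, weight = 5.
Tally weights:
  weight 0: 1 codewords.
  weight 3: 1 codewords.
  weight 5: 1 codewords.
  weight 6: 1 codewords.
Minimum distance d = smallest w > 0 with A_w > 0 = 3.
Sanity: Σ A_w = 4 = 2^2 = 4 ✓.


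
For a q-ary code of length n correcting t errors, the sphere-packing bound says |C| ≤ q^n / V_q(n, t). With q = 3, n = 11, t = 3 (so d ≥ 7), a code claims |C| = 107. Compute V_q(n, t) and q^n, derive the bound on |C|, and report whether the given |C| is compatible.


V_q(n, t) = 1563, q^n = 177147, Hamming bound = 113, |C| = 107 ≤ bound (satisfied).

Step 1: Compute V_q(n, t) = Σ_{j=0}^3 C(n, j) (q−1)^j.
  j = 0: C(11,0)·(2)^0 = 1·1 = 1.
  j = 1: C(11,1)·(2)^1 = 11·2 = 22.
  j = 2: C(11,2)·(2)^2 = 55·4 = 220.
  j = 3: C(11,3)·(2)^3 = 165·8 = 1320.
  V_q(n, t) = 1 + 22 + 220 + 1320 = 1563.
Step 2: q^n = 3^11 = 177147.
Step 3: Hamming bound ⌊q^n / V_q(n,t)⌋ = ⌊177147/1563⌋ = 113.
Step 4: Compare |C| = 107 to 113: satisfied.
The claimed |C| lies below the Hamming bound.


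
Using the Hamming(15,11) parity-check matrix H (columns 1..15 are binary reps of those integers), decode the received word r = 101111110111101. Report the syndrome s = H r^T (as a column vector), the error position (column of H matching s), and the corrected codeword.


s = (0, 1, 0, 1)^T, error position = 5, corrected codeword c = 101101110111101

Compute s = H r^T mod 2 one row at a time:
  s_1 = 1 + 0 + 1 + 1 + 1 + 1 + 0 + 1 = 6 ≡ 0 (mod 2).
  s_2 = 1 + 1 + 1 + 1 + 1 + 1 + 0 + 1 = 7 ≡ 1 (mod 2).
  s_3 = 0 + 1 + 1 + 1 + 1 + 1 + 0 + 1 = 6 ≡ 0 (mod 2).
  s_4 = 1 + 1 + 1 + 1 + 0 + 1 + 1 + 1 = 7 ≡ 1 (mod 2).
s = (0, 1, 0, 1)^T — this equals column 5 of H (binary 0101), so error is at position 5.
Correct: flip bit 5 of r = 101111110111101 to get c = 101101110111101.


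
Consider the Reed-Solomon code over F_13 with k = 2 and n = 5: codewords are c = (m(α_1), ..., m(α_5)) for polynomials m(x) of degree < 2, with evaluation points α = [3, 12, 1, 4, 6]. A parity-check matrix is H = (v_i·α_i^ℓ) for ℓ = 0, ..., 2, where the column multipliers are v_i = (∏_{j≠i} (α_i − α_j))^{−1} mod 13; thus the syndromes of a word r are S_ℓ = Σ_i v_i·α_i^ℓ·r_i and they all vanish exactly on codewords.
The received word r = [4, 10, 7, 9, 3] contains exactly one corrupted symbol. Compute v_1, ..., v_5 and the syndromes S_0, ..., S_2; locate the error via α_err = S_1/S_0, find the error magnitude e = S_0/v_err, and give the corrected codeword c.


S = (5, 4, 11), error at position 5, error magnitude e = 10, c = [4, 10, 7, 9, 6].

Step 1: column multipliers v_i = (∏_{j≠i}(α_i − α_j))^{−1} mod 13.
  i = 1 (α = 3): (3−12)(3−1)(3−4)(3−6) = (−9)·2·(−1)·(−3) = −54 ≡ 11, so v_1 = 11^{−1} = 6 (mod 13).
  i = 2 (α = 12): (12−3)(12−1)(12−4)(12−6) = 9·11·8·6 = 4752 ≡ 7, so v_2 = 7^{−1} = 2 (mod 13).
  i = 3 (α = 1): (1−3)(1−12)(1−4)(1−6) = (−2)·(−11)·(−3)·(−5) = 330 ≡ 5, so v_3 = 5^{−1} = 8 (mod 13).
  i = 4 (α = 4): (4−3)(4−12)(4−1)(4−6) = 1·(−8)·3·(−2) = 48 ≡ 9, so v_4 = 9^{−1} = 3 (mod 13).
  i = 5 (α = 6): (6−3)(6−12)(6−1)(6−4) = 3·(−6)·5·2 = −180 ≡ 2, so v_5 = 2^{−1} = 7 (mod 13).
  v = [6, 2, 8, 3, 7].
Step 2: syndromes of r = [4, 10, 7, 9, 3] (all sums mod 13).
  S_0 = Σ v_i r_i = 6·4 + 2·10 + 8·7 + 3·9 + 7·3 = 148 ≡ 5.
  S_1 = Σ v_i α_i r_i = 6·3·4 + 2·12·10 + 8·1·7 + 3·4·9 + 7·6·3 = 602 ≡ 4.
  α_i^2 mod 13 = [9, 1, 1, 3, 10].
  S_2 = Σ v_i α_i^2 r_i = 6·9·4 + 2·1·10 + 8·1·7 + 3·3·9 + 7·10·3 = 583 ≡ 11.
  S = (5, 4, 11) ≠ 0, so r is not a codeword (an error is present).
Step 3: locate the error. For a single error e at position i, S_ℓ = v_i·e·α_i^ℓ, so α_err = S_1/S_0.
  S_0^{−1} = 5^{−1} = 8 (mod 13), so α_err = 4·8 = 32 ≡ 6 = α_5. Error position i = 5.
  Consistency check: S_2/S_1 = 11·10 = 110 ≡ 6 = α_err ✓ (single-error assumption holds).
Step 4: error magnitude e = S_0/v_5 = S_0·∏_{j≠5}(α_5 − α_j) = 5·2 = 10 ≡ 10 (mod 13).
Step 5: correct position 5: c_5 = r_5 − e = 3 − 10 ≡ 6 (mod 13). Hence c = [4, 10, 7, 9, 6].
  Check: interpolating c through the α_i gives m(x) = 2 + 5·x (degree < 2) with m(α_i) = c_i for every i, so c is indeed a codeword.


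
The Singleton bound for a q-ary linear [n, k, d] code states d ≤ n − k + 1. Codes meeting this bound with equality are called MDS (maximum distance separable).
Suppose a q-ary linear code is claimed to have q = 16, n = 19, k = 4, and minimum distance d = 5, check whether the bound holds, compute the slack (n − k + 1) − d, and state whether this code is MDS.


Singleton RHS = n − k + 1 = 16, slack = 11, bound satisfied, not MDS.

Singleton bound: d ≤ n − k + 1.
Here n = 19, k = 4, so n − k + 1 = 16.
Given d = 5, check d ≤ 16: YES.
Slack = (n − k + 1) − d = 11.
The code is NOT MDS (slack = 11 > 0).
Description: the claimed parameters are [19, 4, 5]_16; such a code would be non-MDS.


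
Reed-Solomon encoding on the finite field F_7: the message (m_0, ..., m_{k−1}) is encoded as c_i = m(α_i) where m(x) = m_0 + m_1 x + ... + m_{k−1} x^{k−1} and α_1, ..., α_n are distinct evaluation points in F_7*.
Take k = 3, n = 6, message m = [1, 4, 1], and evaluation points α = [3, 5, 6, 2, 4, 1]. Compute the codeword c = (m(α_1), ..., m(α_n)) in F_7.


c = [1, 4, 5, 6, 5, 6]

Message polynomial: m(x) = 1 + 4·x + 1·x^2 (mod 7).
For each evaluation point α_i, compute m(α_i) mod 7:
  α_1 = 3: Horner steps 1 → 0 → 1, so m(3) = 1.
  α_2 = 5: Horner steps 1 → 2 → 4, so m(5) = 4.
  α_3 = 6: Horner steps 1 → 3 → 5, so m(6) = 5.
  α_4 = 2: Horner steps 1 → 6 → 6, so m(2) = 6.
  α_5 = 4: Horner steps 1 → 1 → 5, so m(4) = 5.
  α_6 = 1: Horner steps 1 → 5 → 6, so m(1) = 6.
Codeword c = [1, 4, 5, 6, 5, 6] ∈ F_7^6.


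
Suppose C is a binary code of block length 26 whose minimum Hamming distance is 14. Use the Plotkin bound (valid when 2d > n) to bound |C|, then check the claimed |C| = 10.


Plotkin bound M ≤ 14; given |C| = 10 ≤ bound (satisfied).

Check applicability: 2d = 28, n = 26.
2d − n = 2 > 0, so Plotkin applies.
Compute d/(2d−n) = 14/2 ≈ 7.0000.
⌊d/(2d−n)⌋ = 7.
Plotkin bound: M ≤ 2·7 = 14.
Given |C| = 10, check: satisfied.
This |C| is below the Plotkin bound.


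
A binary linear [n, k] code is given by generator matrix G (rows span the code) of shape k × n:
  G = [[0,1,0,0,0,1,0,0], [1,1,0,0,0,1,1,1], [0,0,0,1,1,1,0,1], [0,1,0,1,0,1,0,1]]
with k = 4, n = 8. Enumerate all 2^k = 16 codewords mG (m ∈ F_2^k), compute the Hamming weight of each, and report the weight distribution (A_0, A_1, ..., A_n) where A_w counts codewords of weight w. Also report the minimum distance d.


Weight distribution: A_0 = 1, A_2 = 4, A_3 = 2, A_4 = 3, A_5 = 6. Minimum distance d = 2.

Enumerate all 2^4 = 16 messages m ∈ F_2^4.
For each, compute codeword c = mG in F_2^8, then tally its weight.
  m = 0000 → c = 00000000, weight = 0.
  m = 1000 → c = 01000100, weight = 2.
  m = 0100 → c = 11000111, weight = 5.
  m = 1100 → c = 10000011, weight = 3.
  m = 0010 → c = 00011101, weight = 4.
  m = 1010 → c = 01011001, weight = 4.
  m = 0110 → c = 11011010, weight = 5.
  m = 1110 → c = 10011110, weight = 5.
  m = 0001 → c = 01010101, weight = 4.
  m = 1001 → c = 00010001, weight = 2.
  m = 0101 → c = 10010010, weight = 3.
  m = 1101 → c = 11010110, weight = 5.
  m = 0011 → c = 01001000, weight = 2.
  m = 1011 → c = 00001100, weight = 2.
  m = 0111 → c = 10001111, weight = 5.
  m = 1111 → c = 11001011, weight = 5.
Tally weights:
  weight 0: 1 codewords.
  weight 2: 4 codewords.
  weight 3: 2 codewords.
  weight 4: 3 codewords.
  weight 5: 6 codewords.
Minimum distance d = smallest w > 0 with A_w > 0 = 2.
Sanity: Σ A_w = 16 = 2^4 = 16 ✓.


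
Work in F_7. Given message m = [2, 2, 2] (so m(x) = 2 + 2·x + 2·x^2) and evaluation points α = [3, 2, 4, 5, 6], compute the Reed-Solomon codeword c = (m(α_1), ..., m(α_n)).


c = [5, 0, 0, 6, 2]

Message polynomial: m(x) = 2 + 2·x + 2·x^2 (mod 7).
For each evaluation point α_i, compute m(α_i) mod 7:
  α_1 = 3: Horner steps 2 → 1 → 5, so m(3) = 5.
  α_2 = 2: Horner steps 2 → 6 → 0, so m(2) = 0.
  α_3 = 4: Horner steps 2 → 3 → 0, so m(4) = 0.
  α_4 = 5: Horner steps 2 → 5 → 6, so m(5) = 6.
  α_5 = 6: Horner steps 2 → 0 → 2, so m(6) = 2.
Codeword c = [5, 0, 0, 6, 2] ∈ F_7^5.


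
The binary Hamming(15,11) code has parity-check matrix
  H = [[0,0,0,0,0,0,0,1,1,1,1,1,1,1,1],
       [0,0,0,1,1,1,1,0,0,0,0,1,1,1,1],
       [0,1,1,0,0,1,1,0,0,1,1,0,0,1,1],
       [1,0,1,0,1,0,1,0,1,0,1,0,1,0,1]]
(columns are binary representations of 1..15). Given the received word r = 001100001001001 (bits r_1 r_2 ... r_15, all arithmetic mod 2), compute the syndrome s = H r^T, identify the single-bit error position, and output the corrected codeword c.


s = (1, 1, 0, 1)^T, error position = 13, corrected codeword c = 001100001001101

Compute s = H r^T mod 2 one row at a time:
  s_1 = 0 + 1 + 0 + 0 + 1 + 0 + 0 + 1 = 3 ≡ 1 (mod 2).
  s_2 = 1 + 0 + 0 + 0 + 1 + 0 + 0 + 1 = 3 ≡ 1 (mod 2).
  s_3 = 0 + 1 + 0 + 0 + 0 + 0 + 0 + 1 = 2 ≡ 0 (mod 2).
  s_4 = 0 + 1 + 0 + 0 + 1 + 0 + 0 + 1 = 3 ≡ 1 (mod 2).
s = (1, 1, 0, 1)^T — this equals column 13 of H (binary 1101), so error is at position 13.
Correct: flip bit 13 of r = 001100001001001 to get c = 001100001001101.


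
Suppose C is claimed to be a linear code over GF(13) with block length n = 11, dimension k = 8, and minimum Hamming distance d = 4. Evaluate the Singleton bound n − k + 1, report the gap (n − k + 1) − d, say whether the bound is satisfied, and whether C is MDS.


Singleton RHS = n − k + 1 = 4, slack = 0, bound satisfied, MDS.

Singleton bound: d ≤ n − k + 1.
Here n = 11, k = 8, so n − k + 1 = 4.
Given d = 4, check d ≤ 4: YES.
Slack = (n − k + 1) − d = 0.
The code is MDS (slack = 0).
Description: the claimed parameters are [11, 8, 4]_13; such a code would be MDS (meets Singleton bound).


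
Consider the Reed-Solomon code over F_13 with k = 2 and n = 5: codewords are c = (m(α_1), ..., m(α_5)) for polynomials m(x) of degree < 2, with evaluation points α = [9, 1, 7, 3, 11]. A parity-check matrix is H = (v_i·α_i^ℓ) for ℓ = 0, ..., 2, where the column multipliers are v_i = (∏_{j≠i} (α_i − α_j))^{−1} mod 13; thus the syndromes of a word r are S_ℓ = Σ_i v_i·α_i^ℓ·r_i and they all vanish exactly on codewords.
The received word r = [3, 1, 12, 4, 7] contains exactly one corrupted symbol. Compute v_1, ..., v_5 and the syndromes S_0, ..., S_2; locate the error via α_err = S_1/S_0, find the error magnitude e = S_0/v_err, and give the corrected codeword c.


S = (6, 6, 6), error at position 2, error magnitude e = 1, c = [3, 0, 12, 4, 7].

Step 1: column multipliers v_i = (∏_{j≠i}(α_i − α_j))^{−1} mod 13.
  i = 1 (α = 9): (9−1)(9−7)(9−3)(9−11) = 8·2·6·(−2) = −192 ≡ 3, so v_1 = 3^{−1} = 9 (mod 13).
  i = 2 (α = 1): (1−9)(1−7)(1−3)(1−11) = (−8)·(−6)·(−2)·(−10) = 960 ≡ 11, so v_2 = 11^{−1} = 6 (mod 13).
  i = 3 (α = 7): (7−9)(7−1)(7−3)(7−11) = (−2)·6·4·(−4) = 192 ≡ 10, so v_3 = 10^{−1} = 4 (mod 13).
  i = 4 (α = 3): (3−9)(3−1)(3−7)(3−11) = (−6)·2·(−4)·(−8) = −384 ≡ 6, so v_4 = 6^{−1} = 11 (mod 13).
  i = 5 (α = 11): (11−9)(11−1)(11−7)(11−3) = 2·10·4·8 = 640 ≡ 3, so v_5 = 3^{−1} = 9 (mod 13).
  v = [9, 6, 4, 11, 9].
Step 2: syndromes of r = [3, 1, 12, 4, 7] (all sums mod 13).
  S_0 = Σ v_i r_i = 9·3 + 6·1 + 4·12 + 11·4 + 9·7 = 188 ≡ 6.
  S_1 = Σ v_i α_i r_i = 9·9·3 + 6·1·1 + 4·7·12 + 11·3·4 + 9·11·7 = 1410 ≡ 6.
  α_i^2 mod 13 = [3, 1, 10, 9, 4].
  S_2 = Σ v_i α_i^2 r_i = 9·3·3 + 6·1·1 + 4·10·12 + 11·9·4 + 9·4·7 = 1215 ≡ 6.
  S = (6, 6, 6) ≠ 0, so r is not a codeword (an error is present).
Step 3: locate the error. For a single error e at position i, S_ℓ = v_i·e·α_i^ℓ, so α_err = S_1/S_0.
  S_0^{−1} = 6^{−1} = 11 (mod 13), so α_err = 6·11 = 66 ≡ 1 = α_2. Error position i = 2.
  Consistency check: S_2/S_1 = 6·11 = 66 ≡ 1 = α_err ✓ (single-error assumption holds).
Step 4: error magnitude e = S_0/v_2 = S_0·∏_{j≠2}(α_2 − α_j) = 6·11 = 66 ≡ 1 (mod 13).
Step 5: correct position 2: c_2 = r_2 − e = 1 − 1 ≡ 0 (mod 13). Hence c = [3, 0, 12, 4, 7].
  Check: interpolating c through the α_i gives m(x) = 11 + 2·x (degree < 2) with m(α_i) = c_i for every i, so c is indeed a codeword.


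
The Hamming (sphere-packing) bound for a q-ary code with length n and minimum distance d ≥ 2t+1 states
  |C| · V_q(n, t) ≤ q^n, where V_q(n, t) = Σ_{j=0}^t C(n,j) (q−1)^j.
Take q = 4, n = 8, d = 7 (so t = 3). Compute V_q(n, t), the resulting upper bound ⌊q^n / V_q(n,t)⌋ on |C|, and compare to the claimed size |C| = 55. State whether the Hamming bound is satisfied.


V_q(n, t) = 1789, q^n = 65536, Hamming bound = 36, |C| = 55 > bound (violated).

Step 1: Compute V_q(n, t) = Σ_{j=0}^3 C(n, j) (q−1)^j.
  j = 0: C(8,0)·(3)^0 = 1·1 = 1.
  j = 1: C(8,1)·(3)^1 = 8·3 = 24.
  j = 2: C(8,2)·(3)^2 = 28·9 = 252.
  j = 3: C(8,3)·(3)^3 = 56·27 = 1512.
  V_q(n, t) = 1 + 24 + 252 + 1512 = 1789.
Step 2: q^n = 4^8 = 65536.
Step 3: Hamming bound ⌊q^n / V_q(n,t)⌋ = ⌊65536/1789⌋ = 36.
Step 4: Compare |C| = 55 to 36: violated.
The claimed |C| lies above the Hamming bound, so no 4-ary code of length 8 with d ≥ 7 can have 55 codewords.


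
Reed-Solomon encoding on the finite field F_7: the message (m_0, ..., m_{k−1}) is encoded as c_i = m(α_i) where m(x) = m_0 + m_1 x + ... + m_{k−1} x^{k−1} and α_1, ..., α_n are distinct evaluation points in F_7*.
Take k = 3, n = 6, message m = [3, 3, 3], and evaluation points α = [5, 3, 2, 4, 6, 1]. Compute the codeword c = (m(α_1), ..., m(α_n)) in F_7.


c = [2, 4, 0, 0, 3, 2]

Message polynomial: m(x) = 3 + 3·x + 3·x^2 (mod 7).
For each evaluation point α_i, compute m(α_i) mod 7:
  α_1 = 5: Horner steps 3 → 4 → 2, so m(5) = 2.
  α_2 = 3: Horner steps 3 → 5 → 4, so m(3) = 4.
  α_3 = 2: Horner steps 3 → 2 → 0, so m(2) = 0.
  α_4 = 4: Horner steps 3 → 1 → 0, so m(4) = 0.
  α_5 = 6: Horner steps 3 → 0 → 3, so m(6) = 3.
  α_6 = 1: Horner steps 3 → 6 → 2, so m(1) = 2.
Codeword c = [2, 4, 0, 0, 3, 2] ∈ F_7^6.


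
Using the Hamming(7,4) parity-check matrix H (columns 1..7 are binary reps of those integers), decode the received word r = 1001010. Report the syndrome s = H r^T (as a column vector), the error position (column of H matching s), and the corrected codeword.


s = (0, 1, 1)^T, error position = 3, corrected codeword c = 1011010

Compute s = H r^T mod 2 one row at a time:
  s_1 = 1 + 0 + 1 + 0 = 2 ≡ 0 (mod 2).
  s_2 = 0 + 0 + 1 + 0 = 1 ≡ 1 (mod 2).
  s_3 = 1 + 0 + 0 + 0 = 1 ≡ 1 (mod 2).
s = (0, 1, 1)^T — this equals column 3 of H (binary 011), so error is at position 3.
Correct: flip bit 3 of r = 1001010 to get c = 1011010.


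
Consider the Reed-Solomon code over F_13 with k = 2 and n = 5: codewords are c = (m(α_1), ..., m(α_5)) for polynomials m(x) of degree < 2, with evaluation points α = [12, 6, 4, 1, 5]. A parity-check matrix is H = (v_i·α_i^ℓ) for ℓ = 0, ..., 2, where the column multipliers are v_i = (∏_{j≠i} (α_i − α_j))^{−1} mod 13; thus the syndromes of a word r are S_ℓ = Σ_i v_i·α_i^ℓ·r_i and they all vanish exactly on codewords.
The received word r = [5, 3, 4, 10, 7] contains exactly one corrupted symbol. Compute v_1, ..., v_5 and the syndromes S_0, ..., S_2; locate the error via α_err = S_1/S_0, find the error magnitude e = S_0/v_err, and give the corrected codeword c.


S = (8, 6, 11), error at position 3, error magnitude e = 6, c = [5, 3, 11, 10, 7].

Step 1: column multipliers v_i = (∏_{j≠i}(α_i − α_j))^{−1} mod 13.
  i = 1 (α = 12): (12−6)(12−4)(12−1)(12−5) = 6·8·11·7 = 3696 ≡ 4, so v_1 = 4^{−1} = 10 (mod 13).
  i = 2 (α = 6): (6−12)(6−4)(6−1)(6−5) = (−6)·2·5·1 = −60 ≡ 5, so v_2 = 5^{−1} = 8 (mod 13).
  i = 3 (α = 4): (4−12)(4−6)(4−1)(4−5) = (−8)·(−2)·3·(−1) = −48 ≡ 4, so v_3 = 4^{−1} = 10 (mod 13).
  i = 4 (α = 1): (1−12)(1−6)(1−4)(1−5) = (−11)·(−5)·(−3)·(−4) = 660 ≡ 10, so v_4 = 10^{−1} = 4 (mod 13).
  i = 5 (α = 5): (5−12)(5−6)(5−4)(5−1) = (−7)·(−1)·1·4 = 28 ≡ 2, so v_5 = 2^{−1} = 7 (mod 13).
  v = [10, 8, 10, 4, 7].
Step 2: syndromes of r = [5, 3, 4, 10, 7] (all sums mod 13).
  S_0 = Σ v_i r_i = 10·5 + 8·3 + 10·4 + 4·10 + 7·7 = 203 ≡ 8.
  S_1 = Σ v_i α_i r_i = 10·12·5 + 8·6·3 + 10·4·4 + 4·1·10 + 7·5·7 = 1189 ≡ 6.
  α_i^2 mod 13 = [1, 10, 3, 1, 12].
  S_2 = Σ v_i α_i^2 r_i = 10·1·5 + 8·10·3 + 10·3·4 + 4·1·10 + 7·12·7 = 1038 ≡ 11.
  S = (8, 6, 11) ≠ 0, so r is not a codeword (an error is present).
Step 3: locate the error. For a single error e at position i, S_ℓ = v_i·e·α_i^ℓ, so α_err = S_1/S_0.
  S_0^{−1} = 8^{−1} = 5 (mod 13), so α_err = 6·5 = 30 ≡ 4 = α_3. Error position i = 3.
  Consistency check: S_2/S_1 = 11·11 = 121 ≡ 4 = α_err ✓ (single-error assumption holds).
Step 4: error magnitude e = S_0/v_3 = S_0·∏_{j≠3}(α_3 − α_j) = 8·4 = 32 ≡ 6 (mod 13).
Step 5: correct position 3: c_3 = r_3 − e = 4 − 6 ≡ 11 (mod 13). Hence c = [5, 3, 11, 10, 7].
  Check: interpolating c through the α_i gives m(x) = 1 + 9·x (degree < 2) with m(α_i) = c_i for every i, so c is indeed a codeword.


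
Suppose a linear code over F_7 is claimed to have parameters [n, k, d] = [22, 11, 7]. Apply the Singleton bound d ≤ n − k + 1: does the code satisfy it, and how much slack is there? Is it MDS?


Singleton RHS = n − k + 1 = 12, slack = 5, bound satisfied, not MDS.

Singleton bound: d ≤ n − k + 1.
Here n = 22, k = 11, so n − k + 1 = 12.
Given d = 7, check d ≤ 12: YES.
Slack = (n − k + 1) − d = 5.
The code is NOT MDS (slack = 5 > 0).
Description: the claimed parameters are [22, 11, 7]_7; such a code would be non-MDS.


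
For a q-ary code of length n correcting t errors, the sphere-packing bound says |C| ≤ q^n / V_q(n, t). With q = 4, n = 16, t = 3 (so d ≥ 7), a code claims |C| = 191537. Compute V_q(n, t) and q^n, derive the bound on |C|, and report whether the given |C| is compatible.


V_q(n, t) = 16249, q^n = 4294967296, Hamming bound = 264321, |C| = 191537 ≤ bound (satisfied).

Step 1: Compute V_q(n, t) = Σ_{j=0}^3 C(n, j) (q−1)^j.
  j = 0: C(16,0)·(3)^0 = 1·1 = 1.
  j = 1: C(16,1)·(3)^1 = 16·3 = 48.
  j = 2: C(16,2)·(3)^2 = 120·9 = 1080.
  j = 3: C(16,3)·(3)^3 = 560·27 = 15120.
  V_q(n, t) = 1 + 48 + 1080 + 15120 = 16249.
Step 2: q^n = 4^16 = 4294967296.
Step 3: Hamming bound ⌊q^n / V_q(n,t)⌋ = ⌊4294967296/16249⌋ = 264321.
Step 4: Compare |C| = 191537 to 264321: satisfied.
The claimed |C| lies below the Hamming bound.


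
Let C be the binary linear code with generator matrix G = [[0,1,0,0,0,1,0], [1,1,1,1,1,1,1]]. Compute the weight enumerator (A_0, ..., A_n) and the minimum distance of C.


Weight distribution: A_0 = 1, A_2 = 1, A_5 = 1, A_7 = 1. Minimum distance d = 2.

Enumerate all 2^2 = 4 messages m ∈ F_2^2.
For each, compute codeword c = mG in F_2^7, then tally its weight.
  m = 00 → c = 0000000, weight = 0.
  m = 10 → c = 0100010, weight = 2.
  m = 01 → c = 1111111, weight = 7.
  m = 11 → c = 1011101, weight = 5.
Tally weights:
  weight 0: 1 codewords.
  weight 2: 1 codewords.
  weight 5: 1 codewords.
  weight 7: 1 codewords.
Minimum distance d = smallest w > 0 with A_w > 0 = 2.
Sanity: Σ A_w = 4 = 2^2 = 4 ✓.


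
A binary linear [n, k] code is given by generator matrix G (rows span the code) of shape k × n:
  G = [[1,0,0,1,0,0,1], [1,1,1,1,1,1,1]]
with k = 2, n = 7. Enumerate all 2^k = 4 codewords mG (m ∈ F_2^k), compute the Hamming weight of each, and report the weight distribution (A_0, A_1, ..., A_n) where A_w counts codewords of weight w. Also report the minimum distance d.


Weight distribution: A_0 = 1, A_3 = 1, A_4 = 1, A_7 = 1. Minimum distance d = 3.

Enumerate all 2^2 = 4 messages m ∈ F_2^2.
For each, compute codeword c = mG in F_2^7, then tally its weight.
  m = 00 → c = 0000000, weight = 0.
  m = 10 → c = 1001001, weight = 3.
  m = 01 → c = 1111111, weight = 7.
  m = 11 → c = 0110110, weight = 4.
Tally weights:
  weight 0: 1 codewords.
  weight 3: 1 codewords.
  weight 4: 1 codewords.
  weight 7: 1 codewords.
Minimum distance d = smallest w > 0 with A_w > 0 = 3.
Sanity: Σ A_w = 4 = 2^2 = 4 ✓.


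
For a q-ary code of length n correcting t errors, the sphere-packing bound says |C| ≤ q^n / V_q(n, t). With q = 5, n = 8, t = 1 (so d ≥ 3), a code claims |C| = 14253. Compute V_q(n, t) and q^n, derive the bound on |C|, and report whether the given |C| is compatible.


V_q(n, t) = 33, q^n = 390625, Hamming bound = 11837, |C| = 14253 > bound (violated).

Step 1: Compute V_q(n, t) = Σ_{j=0}^1 C(n, j) (q−1)^j.
  j = 0: C(8,0)·(4)^0 = 1·1 = 1.
  j = 1: C(8,1)·(4)^1 = 8·4 = 32.
  V_q(n, t) = 1 + 32 = 33.
Step 2: q^n = 5^8 = 390625.
Step 3: Hamming bound ⌊q^n / V_q(n,t)⌋ = ⌊390625/33⌋ = 11837.
Step 4: Compare |C| = 14253 to 11837: violated.
The claimed |C| lies above the Hamming bound, so no 5-ary code of length 8 with d ≥ 3 can have 14253 codewords.


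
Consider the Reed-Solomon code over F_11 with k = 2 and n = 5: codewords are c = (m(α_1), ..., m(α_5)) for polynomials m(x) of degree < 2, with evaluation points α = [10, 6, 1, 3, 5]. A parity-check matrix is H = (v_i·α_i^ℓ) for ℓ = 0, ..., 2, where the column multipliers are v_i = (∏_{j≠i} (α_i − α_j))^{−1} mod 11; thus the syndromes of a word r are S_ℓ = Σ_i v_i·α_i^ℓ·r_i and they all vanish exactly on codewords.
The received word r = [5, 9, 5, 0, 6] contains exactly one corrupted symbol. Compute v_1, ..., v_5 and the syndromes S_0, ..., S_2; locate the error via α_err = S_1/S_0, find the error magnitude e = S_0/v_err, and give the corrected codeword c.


S = (1, 10, 1), error at position 1, error magnitude e = 6, c = [10, 9, 5, 0, 6].

Step 1: column multipliers v_i = (∏_{j≠i}(α_i − α_j))^{−1} mod 11.
  i = 1 (α = 10): (10−6)(10−1)(10−3)(10−5) = 4·9·7·5 = 1260 ≡ 6, so v_1 = 6^{−1} = 2 (mod 11).
  i = 2 (α = 6): (6−10)(6−1)(6−3)(6−5) = (−4)·5·3·1 = −60 ≡ 6, so v_2 = 6^{−1} = 2 (mod 11).
  i = 3 (α = 1): (1−10)(1−6)(1−3)(1−5) = (−9)·(−5)·(−2)·(−4) = 360 ≡ 8, so v_3 = 8^{−1} = 7 (mod 11).
  i = 4 (α = 3): (3−10)(3−6)(3−1)(3−5) = (−7)·(−3)·2·(−2) = −84 ≡ 4, so v_4 = 4^{−1} = 3 (mod 11).
  i = 5 (α = 5): (5−10)(5−6)(5−1)(5−3) = (−5)·(−1)·4·2 = 40 ≡ 7, so v_5 = 7^{−1} = 8 (mod 11).
  v = [2, 2, 7, 3, 8].
Step 2: syndromes of r = [5, 9, 5, 0, 6] (all sums mod 11).
  S_0 = Σ v_i r_i = 2·5 + 2·9 + 7·5 + 3·0 + 8·6 = 111 ≡ 1.
  S_1 = Σ v_i α_i r_i = 2·10·5 + 2·6·9 + 7·1·5 + 3·3·0 + 8·5·6 = 483 ≡ 10.
  α_i^2 mod 11 = [1, 3, 1, 9, 3].
  S_2 = Σ v_i α_i^2 r_i = 2·1·5 + 2·3·9 + 7·1·5 + 3·9·0 + 8·3·6 = 243 ≡ 1.
  S = (1, 10, 1) ≠ 0, so r is not a codeword (an error is present).
Step 3: locate the error. For a single error e at position i, S_ℓ = v_i·e·α_i^ℓ, so α_err = S_1/S_0.
  S_0^{−1} = 1^{−1} = 1 (mod 11), so α_err = 10·1 = 10 ≡ 10 = α_1. Error position i = 1.
  Consistency check: S_2/S_1 = 1·10 = 10 ≡ 10 = α_err ✓ (single-error assumption holds).
Step 4: error magnitude e = S_0/v_1 = S_0·∏_{j≠1}(α_1 − α_j) = 1·6 = 6 ≡ 6 (mod 11).
Step 5: correct position 1: c_1 = r_1 − e = 5 − 6 ≡ 10 (mod 11). Hence c = [10, 9, 5, 0, 6].
  Check: interpolating c through the α_i gives m(x) = 2 + 3·x (degree < 2) with m(α_i) = c_i for every i, so c is indeed a codeword.


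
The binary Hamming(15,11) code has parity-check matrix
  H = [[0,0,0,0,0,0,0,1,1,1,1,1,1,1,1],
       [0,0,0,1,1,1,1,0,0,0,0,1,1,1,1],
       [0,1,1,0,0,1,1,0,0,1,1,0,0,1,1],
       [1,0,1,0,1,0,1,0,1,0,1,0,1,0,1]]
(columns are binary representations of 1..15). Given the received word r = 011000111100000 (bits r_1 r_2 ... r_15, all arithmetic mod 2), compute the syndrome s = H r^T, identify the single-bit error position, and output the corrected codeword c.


s = (1, 1, 0, 1)^T, error position = 13, corrected codeword c = 011000111100100

Compute s = H r^T mod 2 one row at a time:
  s_1 = 1 + 1 + 1 + 0 + 0 + 0 + 0 + 0 = 3 ≡ 1 (mod 2).
  s_2 = 0 + 0 + 0 + 1 + 0 + 0 + 0 + 0 = 1 ≡ 1 (mod 2).
  s_3 = 1 + 1 + 0 + 1 + 1 + 0 + 0 + 0 = 4 ≡ 0 (mod 2).
  s_4 = 0 + 1 + 0 + 1 + 1 + 0 + 0 + 0 = 3 ≡ 1 (mod 2).
s = (1, 1, 0, 1)^T — this equals column 13 of H (binary 1101), so error is at position 13.
Correct: flip bit 13 of r = 011000111100000 to get c = 011000111100100.


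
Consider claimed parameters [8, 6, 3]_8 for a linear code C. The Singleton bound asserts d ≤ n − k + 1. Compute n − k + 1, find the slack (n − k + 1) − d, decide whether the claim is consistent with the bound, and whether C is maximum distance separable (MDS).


Singleton RHS = n − k + 1 = 3, slack = 0, bound satisfied, MDS.

Singleton bound: d ≤ n − k + 1.
Here n = 8, k = 6, so n − k + 1 = 3.
Given d = 3, check d ≤ 3: YES.
Slack = (n − k + 1) − d = 0.
The code is MDS (slack = 0).
Description: the claimed parameters are [8, 6, 3]_8; such a code would be MDS (meets Singleton bound).


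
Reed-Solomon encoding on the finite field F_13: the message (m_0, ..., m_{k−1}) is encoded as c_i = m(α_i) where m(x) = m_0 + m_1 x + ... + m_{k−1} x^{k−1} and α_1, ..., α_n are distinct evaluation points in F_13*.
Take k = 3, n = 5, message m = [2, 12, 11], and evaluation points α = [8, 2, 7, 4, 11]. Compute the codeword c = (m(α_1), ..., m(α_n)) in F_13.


c = [9, 5, 1, 5, 9]

Message polynomial: m(x) = 2 + 12·x + 11·x^2 (mod 13).
For each evaluation point α_i, compute m(α_i) mod 13:
  α_1 = 8: Horner steps 11 → 9 → 9, so m(8) = 9.
  α_2 = 2: Horner steps 11 → 8 → 5, so m(2) = 5.
  α_3 = 7: Horner steps 11 → 11 → 1, so m(7) = 1.
  α_4 = 4: Horner steps 11 → 4 → 5, so m(4) = 5.
  α_5 = 11: Horner steps 11 → 3 → 9, so m(11) = 9.
Codeword c = [9, 5, 1, 5, 9] ∈ F_13^5.


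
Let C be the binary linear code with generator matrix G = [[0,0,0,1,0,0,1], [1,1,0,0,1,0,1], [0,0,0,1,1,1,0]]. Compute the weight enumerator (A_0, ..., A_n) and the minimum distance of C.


Weight distribution: A_0 = 1, A_2 = 1, A_3 = 3, A_4 = 2, A_5 = 1. Minimum distance d = 2.

Enumerate all 2^3 = 8 messages m ∈ F_2^3.
For each, compute codeword c = mG in F_2^7, then tally its weight.
  m = 000 → c = 0000000, weight = 0.
  m = 100 → c = 0001001, weight = 2.
  m = 010 → c = 1100101, weight = 4.
  m = 110 → c = 1101100, weight = 4.
  m = 001 → c = 0001110, weight = 3.
  m = 101 → c = 0000111, weight = 3.
  m = 011 → c = 1101011, weight = 5.
  m = 111 → c = 1100010, weight = 3.
Tally weights:
  weight 0: 1 codewords.
  weight 2: 1 codewords.
  weight 3: 3 codewords.
  weight 4: 2 codewords.
  weight 5: 1 codewords.
Minimum distance d = smallest w > 0 with A_w > 0 = 2.
Sanity: Σ A_w = 8 = 2^3 = 8 ✓.


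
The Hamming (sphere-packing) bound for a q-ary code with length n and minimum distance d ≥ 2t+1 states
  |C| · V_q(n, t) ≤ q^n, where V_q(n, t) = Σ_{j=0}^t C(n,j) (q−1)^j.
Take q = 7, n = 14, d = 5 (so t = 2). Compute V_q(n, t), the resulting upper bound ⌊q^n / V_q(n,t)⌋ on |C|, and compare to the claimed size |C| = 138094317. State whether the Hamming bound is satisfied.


V_q(n, t) = 3361, q^n = 678223072849, Hamming bound = 201792047, |C| = 138094317 ≤ bound (satisfied).

Step 1: Compute V_q(n, t) = Σ_{j=0}^2 C(n, j) (q−1)^j.
  j = 0: C(14,0)·(6)^0 = 1·1 = 1.
  j = 1: C(14,1)·(6)^1 = 14·6 = 84.
  j = 2: C(14,2)·(6)^2 = 91·36 = 3276.
  V_q(n, t) = 1 + 84 + 3276 = 3361.
Step 2: q^n = 7^14 = 678223072849.
Step 3: Hamming bound ⌊q^n / V_q(n,t)⌋ = ⌊678223072849/3361⌋ = 201792047.
Step 4: Compare |C| = 138094317 to 201792047: satisfied.
The claimed |C| lies below the Hamming bound.


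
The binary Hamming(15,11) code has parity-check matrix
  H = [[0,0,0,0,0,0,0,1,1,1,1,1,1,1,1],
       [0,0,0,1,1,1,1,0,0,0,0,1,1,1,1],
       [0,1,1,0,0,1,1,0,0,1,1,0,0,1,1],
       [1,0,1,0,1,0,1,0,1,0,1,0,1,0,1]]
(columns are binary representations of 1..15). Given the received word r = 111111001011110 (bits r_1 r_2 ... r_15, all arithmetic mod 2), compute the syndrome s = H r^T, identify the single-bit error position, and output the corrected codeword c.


s = (1, 0, 1, 0)^T, error position = 10, corrected codeword c = 111111001111110

Compute s = H r^T mod 2 one row at a time:
  s_1 = 0 + 1 + 0 + 1 + 1 + 1 + 1 + 0 = 5 ≡ 1 (mod 2).
  s_2 = 1 + 1 + 1 + 0 + 1 + 1 + 1 + 0 = 6 ≡ 0 (mod 2).
  s_3 = 1 + 1 + 1 + 0 + 0 + 1 + 1 + 0 = 5 ≡ 1 (mod 2).
  s_4 = 1 + 1 + 1 + 0 + 1 + 1 + 1 + 0 = 6 ≡ 0 (mod 2).
s = (1, 0, 1, 0)^T — this equals column 10 of H (binary 1010), so error is at position 10.
Correct: flip bit 10 of r = 111111001011110 to get c = 111111001111110.


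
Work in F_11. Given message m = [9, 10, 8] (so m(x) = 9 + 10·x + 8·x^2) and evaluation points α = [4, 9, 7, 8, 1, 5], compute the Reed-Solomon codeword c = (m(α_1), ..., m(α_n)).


c = [1, 10, 9, 7, 5, 6]

Message polynomial: m(x) = 9 + 10·x + 8·x^2 (mod 11).
For each evaluation point α_i, compute m(α_i) mod 11:
  α_1 = 4: Horner steps 8 → 9 → 1, so m(4) = 1.
  α_2 = 9: Horner steps 8 → 5 → 10, so m(9) = 10.
  α_3 = 7: Horner steps 8 → 0 → 9, so m(7) = 9.
  α_4 = 8: Horner steps 8 → 8 → 7, so m(8) = 7.
  α_5 = 1: Horner steps 8 → 7 → 5, so m(1) = 5.
  α_6 = 5: Horner steps 8 → 6 → 6, so m(5) = 6.
Codeword c = [1, 10, 9, 7, 5, 6] ∈ F_11^6.


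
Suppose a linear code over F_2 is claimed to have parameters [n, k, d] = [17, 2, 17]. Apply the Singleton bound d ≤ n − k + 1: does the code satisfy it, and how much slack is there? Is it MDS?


Singleton RHS = n − k + 1 = 16, slack = -1, bound violated (no such code; not MDS).

Singleton bound: d ≤ n − k + 1.
Here n = 17, k = 2, so n − k + 1 = 16.
Given d = 17, check d ≤ 16: NO.
Slack = (n − k + 1) − d = -1.
The slack is negative: d = 17 exceeds n − k + 1 = 16 by 1, so the Singleton bound is violated and no linear [17, 2, 17]_2 code can exist. In particular it is not MDS (MDS requires d = n − k + 1 exactly).
Description: the claimed parameters are [17, 2, 17]_2; such a code would be impossible (violates the Singleton bound).


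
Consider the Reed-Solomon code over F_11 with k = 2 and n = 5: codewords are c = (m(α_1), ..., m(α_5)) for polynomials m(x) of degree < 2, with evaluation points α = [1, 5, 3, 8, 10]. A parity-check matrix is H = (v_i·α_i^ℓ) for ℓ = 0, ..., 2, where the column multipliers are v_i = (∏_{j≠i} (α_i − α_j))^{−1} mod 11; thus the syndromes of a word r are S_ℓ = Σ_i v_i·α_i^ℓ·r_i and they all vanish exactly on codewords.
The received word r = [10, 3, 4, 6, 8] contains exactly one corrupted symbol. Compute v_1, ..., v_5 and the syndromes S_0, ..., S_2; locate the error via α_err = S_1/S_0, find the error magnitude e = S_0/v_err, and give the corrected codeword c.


S = (1, 3, 9), error at position 3, error magnitude e = 3, c = [10, 3, 1, 6, 8].

Step 1: column multipliers v_i = (∏_{j≠i}(α_i − α_j))^{−1} mod 11.
  i = 1 (α = 1): (1−5)(1−3)(1−8)(1−10) = (−4)·(−2)·(−7)·(−9) = 504 ≡ 9, so v_1 = 9^{−1} = 5 (mod 11).
  i = 2 (α = 5): (5−1)(5−3)(5−8)(5−10) = 4·2·(−3)·(−5) = 120 ≡ 10, so v_2 = 10^{−1} = 10 (mod 11).
  i = 3 (α = 3): (3−1)(3−5)(3−8)(3−10) = 2·(−2)·(−5)·(−7) = −140 ≡ 3, so v_3 = 3^{−1} = 4 (mod 11).
  i = 4 (α = 8): (8−1)(8−5)(8−3)(8−10) = 7·3·5·(−2) = −210 ≡ 10, so v_4 = 10^{−1} = 10 (mod 11).
  i = 5 (α = 10): (10−1)(10−5)(10−3)(10−8) = 9·5·7·2 = 630 ≡ 3, so v_5 = 3^{−1} = 4 (mod 11).
  v = [5, 10, 4, 10, 4].
Step 2: syndromes of r = [10, 3, 4, 6, 8] (all sums mod 11).
  S_0 = Σ v_i r_i = 5·10 + 10·3 + 4·4 + 10·6 + 4·8 = 188 ≡ 1.
  S_1 = Σ v_i α_i r_i = 5·1·10 + 10·5·3 + 4·3·4 + 10·8·6 + 4·10·8 = 1048 ≡ 3.
  α_i^2 mod 11 = [1, 3, 9, 9, 1].
  S_2 = Σ v_i α_i^2 r_i = 5·1·10 + 10·3·3 + 4·9·4 + 10·9·6 + 4·1·8 = 856 ≡ 9.
  S = (1, 3, 9) ≠ 0, so r is not a codeword (an error is present).
Step 3: locate the error. For a single error e at position i, S_ℓ = v_i·e·α_i^ℓ, so α_err = S_1/S_0.
  S_0^{−1} = 1^{−1} = 1 (mod 11), so α_err = 3·1 = 3 ≡ 3 = α_3. Error position i = 3.
  Consistency check: S_2/S_1 = 9·4 = 36 ≡ 3 = α_err ✓ (single-error assumption holds).
Step 4: error magnitude e = S_0/v_3 = S_0·∏_{j≠3}(α_3 − α_j) = 1·3 = 3 ≡ 3 (mod 11).
Step 5: correct position 3: c_3 = r_3 − e = 4 − 3 ≡ 1 (mod 11). Hence c = [10, 3, 1, 6, 8].
  Check: interpolating c through the α_i gives m(x) = 9 + 1·x (degree < 2) with m(α_i) = c_i for every i, so c is indeed a codeword.
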